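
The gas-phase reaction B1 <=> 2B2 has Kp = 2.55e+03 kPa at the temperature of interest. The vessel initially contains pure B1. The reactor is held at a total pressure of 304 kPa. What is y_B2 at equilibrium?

y_B2 = 0.903

Basis: 1 mol B1 initially; let X = conversion of B1. Extent ξ = X.
Mole table: n_B1 = 1 − X; n_B2 = 2X.
Summing: n_T = 1 + X.
With p_i = (n_i/n_T)P, Kp = p_B2^2 / (p_B1).
Substituting and setting equal to 2.55e+03 kPa gives a polynomial in X; the root in (0,1) is X = 0.823.
Then n_B2 = 1.65, n_T = 1.82, so y_B2 = 0.903.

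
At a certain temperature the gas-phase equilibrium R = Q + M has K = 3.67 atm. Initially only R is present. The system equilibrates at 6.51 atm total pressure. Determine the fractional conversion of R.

Take 1 mol R as basis and let X be its fractional conversion, so ξ = X.
Species balance: n_R = 1 − X; n_Q = X; n_M = X.
Total moles n_T = 1 + X.
With p_i = (n_i/n_T)P, K = p_Q p_M / (p_R).
Equating to 3.67 atm and solving on 0 < X < 1: X = 0.600.

X = 0.600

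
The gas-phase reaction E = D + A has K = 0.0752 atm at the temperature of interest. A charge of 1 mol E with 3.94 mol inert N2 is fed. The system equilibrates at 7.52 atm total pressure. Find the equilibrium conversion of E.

Take 1 mol E as basis and let X be its fractional conversion, so ξ = X.
Mole table: n_E = 1 − X; n_D = X; n_A = X; n_I = 3.94 (inert).
n_T = Σnᵢ = 4.94 + X.
Mole fractions y_i = n_i/n_T; K = p_D p_A / (p_E) with p_i = y_i·P.
This yields a degree-2 equation in X; solving on (0,1), X = 0.203.

X = 0.203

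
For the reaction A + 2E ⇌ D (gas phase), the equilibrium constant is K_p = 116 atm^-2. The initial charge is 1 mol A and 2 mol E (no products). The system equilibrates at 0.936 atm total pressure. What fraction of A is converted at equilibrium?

Let X = conversion of A (basis 1 mol A); extent of reaction ξ = X.
At extent ξ: n_A = 1 − X; n_E = 2 − 2X; n_D = X.
n_T = Σnᵢ = 3 − 2X.
Mole fractions y_i = n_i/n_T; K_p = p_D / (p_A p_E^2) with p_i = y_i·P.
Substituting and setting equal to 116 atm^-2 gives a polynomial in X; the root in (0,1) is X = 0.847.

X = 0.847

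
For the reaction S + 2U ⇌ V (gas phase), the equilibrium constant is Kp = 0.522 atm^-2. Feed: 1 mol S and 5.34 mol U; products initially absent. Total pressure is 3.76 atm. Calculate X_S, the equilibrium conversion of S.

X = 0.821

Let X = conversion of S (basis 1 mol S); extent of reaction ξ = X.
Moles: n_S = 1 − X; n_U = 5.34 − 2X; n_V = X.
n_T = Σnᵢ = 6.34 − 2X.
Mole fractions y_i = n_i/n_T; Kp = p_V / (p_S p_U^2) with p_i = y_i·P.
Equating to 0.522 atm^-2 and solving on 0 < X < 1: X = 0.821.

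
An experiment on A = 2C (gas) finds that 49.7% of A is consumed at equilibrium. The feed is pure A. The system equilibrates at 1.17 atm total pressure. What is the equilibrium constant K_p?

K_p = 1.54 atm

Let X = conversion of A (basis 1 mol A); extent of reaction ξ = X.
Moles: n_A = 1 − X; n_C = 2X.
Total moles n_T = 1 + X.
At X = 0.497: n_A = 0.503, n_C = 0.994, n_T = 1.5.
p_i = (n_i/n_T)·P. K_p = p_C^2 / (p_A) = 1.54 atm.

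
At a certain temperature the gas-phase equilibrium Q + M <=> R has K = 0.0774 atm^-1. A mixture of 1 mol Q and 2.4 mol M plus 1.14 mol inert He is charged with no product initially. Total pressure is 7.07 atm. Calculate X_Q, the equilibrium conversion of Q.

X = 0.217

Take 1 mol Q as basis and let X be its fractional conversion, so ξ = X.
Mole table: n_Q = 1 − X; n_M = 2.4 − X; n_R = X; n_I = 1.14 (inert).
n_T = Σnᵢ = 4.54 − X.
y_i = n_i/n_T, p_i = y_i·P. K = p_R / (p_Q p_M).
Setting this equal to 0.0774 atm^-1 and taking the physical root (0 < X < 1) gives X = 0.217.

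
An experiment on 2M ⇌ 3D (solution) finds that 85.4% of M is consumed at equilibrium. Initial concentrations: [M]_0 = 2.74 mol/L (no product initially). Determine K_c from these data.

K_c = 270 mol/L

Let X = conversion of M.
Concentrations: [M] = 2.74 − 2.74X; [D] = 4.11X.
At X = 0.854: [M] = 0.4, [D] = 3.51.
K_c = [D]^3 / ([M]^2) = 270 mol/L.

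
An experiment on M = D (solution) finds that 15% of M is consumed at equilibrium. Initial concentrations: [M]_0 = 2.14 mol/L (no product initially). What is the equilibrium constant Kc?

Kc = 0.176

Let X = conversion of M.
Concentrations: [M] = 2.14 − 2.14X; [D] = 2.14X.
At X = 0.15: [M] = 1.82, [D] = 0.321.
Kc = [D] / ([M]) = 0.176.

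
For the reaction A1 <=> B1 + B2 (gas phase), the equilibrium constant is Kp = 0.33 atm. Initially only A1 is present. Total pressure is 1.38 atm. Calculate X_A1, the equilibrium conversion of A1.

X = 0.439

Take 1 mol A1 as basis and let X be its fractional conversion, so ξ = X.
Species balance: n_A1 = 1 − X; n_B1 = X; n_B2 = X.
Summing: n_T = 1 + X.
y_i = n_i/n_T, p_i = y_i·P. Kp = p_B1 p_B2 / (p_A1).
Setting this equal to 0.33 atm and taking the physical root (0 < X < 1) gives X = 0.439.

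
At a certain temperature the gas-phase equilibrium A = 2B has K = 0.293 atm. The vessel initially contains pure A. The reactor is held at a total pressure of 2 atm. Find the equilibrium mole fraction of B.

Let X = conversion of A (basis 1 mol A); extent of reaction ξ = X.
Species balance: n_A = 1 − X; n_B = 2X.
n_T = Σnᵢ = 1 + X.
Mole fractions y_i = n_i/n_T; K = p_B^2 / (p_A) with p_i = y_i·P.
Setting this equal to 0.293 atm and taking the physical root (0 < X < 1) gives X = 0.188.
Then n_B = 0.376, n_T = 1.19, so y_B = 0.316.

y_B = 0.316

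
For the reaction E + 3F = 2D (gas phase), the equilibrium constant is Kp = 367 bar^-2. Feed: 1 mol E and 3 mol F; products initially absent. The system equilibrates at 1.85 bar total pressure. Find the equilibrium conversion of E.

Basis: 1 mol E initially; let X = conversion of E. Extent ξ = X.
Species balance: n_E = 1 − X; n_F = 3 − 3X; n_D = 2X.
Total moles n_T = 4 − 2X.
With p_i = (n_i/n_T)P, Kp = p_D^2 / (p_E p_F^3).
This yields a degree-4 equation in X; solving on (0,1), X = 0.854.

X = 0.854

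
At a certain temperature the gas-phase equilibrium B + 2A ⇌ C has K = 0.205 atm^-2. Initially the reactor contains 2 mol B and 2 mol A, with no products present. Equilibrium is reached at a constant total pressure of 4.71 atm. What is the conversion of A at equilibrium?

Take 2 mol A as basis and let X be its fractional conversion, so ξ = X.
Mole table: n_B = 2 − X; n_A = 2 − 2X; n_C = X.
Total moles n_T = 4 − 2X.
y_i = n_i/n_T, p_i = y_i·P. K = p_C / (p_B p_A^2).
Equating to 0.205 atm^-2 and solving on 0 < X < 1: X = 0.575.

X = 0.575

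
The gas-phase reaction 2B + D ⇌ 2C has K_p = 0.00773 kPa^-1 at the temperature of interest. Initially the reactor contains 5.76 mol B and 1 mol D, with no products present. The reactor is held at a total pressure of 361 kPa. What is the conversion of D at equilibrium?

X = 0.741

Take 1 mol D as basis and let X be its fractional conversion, so ξ = X.
Mole table: n_B = 5.76 − 2X; n_D = 1 − X; n_C = 2X.
Summing: n_T = 6.76 − X.
Mole fractions y_i = n_i/n_T; K_p = p_C^2 / (p_B^2 p_D) with p_i = y_i·P.
This yields a degree-3 equation in X; solving on (0,1), X = 0.741.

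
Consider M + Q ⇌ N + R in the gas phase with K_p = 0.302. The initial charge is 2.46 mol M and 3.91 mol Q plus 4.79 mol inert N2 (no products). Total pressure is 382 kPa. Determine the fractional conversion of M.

Take 2.46 mol M as basis and let X be its fractional conversion, so ξ = 2.46X.
Species balance: n_M = 2.46 − 2.46X; n_Q = 3.91 − 2.46X; n_N = 2.46X; n_R = 2.46X; n_I = 4.79 (inert).
Total moles n_T = 11.2 (Δν = 0, constant).
With p_i = (n_i/n_T)P, K_p = p_N p_R / (p_M p_Q).
This yields a degree-2 equation in X; solving on (0,1), X = 0.441.

X = 0.441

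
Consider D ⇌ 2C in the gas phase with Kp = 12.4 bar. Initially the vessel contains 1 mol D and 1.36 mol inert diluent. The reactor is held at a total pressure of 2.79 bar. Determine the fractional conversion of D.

X = 0.813

Let X = conversion of D (basis 1 mol D); extent of reaction ξ = X.
At extent ξ: n_D = 1 − X; n_C = 2X; n_I = 1.36 (inert).
Total moles n_T = 2.36 + X.
With p_i = (n_i/n_T)P, Kp = p_C^2 / (p_D).
Setting this equal to 12.4 bar and taking the physical root (0 < X < 1) gives X = 0.813.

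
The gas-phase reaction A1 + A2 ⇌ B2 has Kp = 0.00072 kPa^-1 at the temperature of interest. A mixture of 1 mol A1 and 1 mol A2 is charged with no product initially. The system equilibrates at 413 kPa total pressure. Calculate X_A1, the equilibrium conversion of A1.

X = 0.122

Basis: 1 mol A1 initially; let X = conversion of A1. Extent ξ = X.
At extent ξ: n_A1 = 1 − X; n_A2 = 1 − X; n_B2 = X.
n_T = Σnᵢ = 2 − X.
y_i = n_i/n_T, p_i = y_i·P. Kp = p_B2 / (p_A1 p_A2).
This yields a degree-2 equation in X; solving on (0,1), X = 0.122.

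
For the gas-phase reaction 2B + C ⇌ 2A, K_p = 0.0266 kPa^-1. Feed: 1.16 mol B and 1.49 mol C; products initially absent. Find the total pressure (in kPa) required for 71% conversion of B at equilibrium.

P = 468 kPa

Let X = conversion of B (basis 1.16 mol B); extent of reaction ξ = 0.58X.
Species balance: n_B = 1.16 − 1.16X; n_C = 1.49 − 0.58X; n_A = 1.16X.
Summing: n_T = 2.65 − 0.58X.
K_p = p_A^2 / (p_B^2 p_C) with p_i = (n_i/n_T)·P.
At X = 0.71: the mole-fraction product g(X) = Π y_i^ν_i = 12.44. Since K_p = g(X)·P^{-1}, P = (g/K_p)^(1/1) = (12.44/0.0266)^(1/1) = 468 kPa.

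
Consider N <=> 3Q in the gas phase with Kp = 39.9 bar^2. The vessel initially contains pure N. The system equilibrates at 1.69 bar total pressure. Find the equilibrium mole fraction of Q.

Take 1 mol N as basis and let X be its fractional conversion, so ξ = X.
Moles: n_N = 1 − X; n_Q = 3X.
n_T = Σnᵢ = 1 + 2X.
With p_i = (n_i/n_T)P, Kp = p_Q^3 / (p_N).
Equating to 39.9 bar^2 and solving on 0 < X < 1: X = 0.840.
Then n_Q = 2.52, n_T = 2.68, so y_Q = 0.940.

y_Q = 0.940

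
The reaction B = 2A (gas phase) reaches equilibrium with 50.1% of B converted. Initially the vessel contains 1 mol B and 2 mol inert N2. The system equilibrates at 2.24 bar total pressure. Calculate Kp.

Kp = 1.29 bar

Take 1 mol B as basis and let X be its fractional conversion, so ξ = X.
Moles: n_B = 1 − X; n_A = 2X; n_I = 2 (inert).
n_T = Σnᵢ = 3 + X.
At X = 0.501: n_B = 0.499, n_A = 1, n_T = 3.5.
p_i = (n_i/n_T)·P. Kp = p_A^2 / (p_B) = 1.29 bar.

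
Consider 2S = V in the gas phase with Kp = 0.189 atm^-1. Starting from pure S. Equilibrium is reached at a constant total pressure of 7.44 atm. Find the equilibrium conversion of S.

X = 0.611

Take 1 mol S as basis and let X be its fractional conversion, so ξ = 0.5X.
Species balance: n_S = 1 − X; n_V = 0.5X.
Total moles n_T = 1 − 0.5X.
With p_i = (n_i/n_T)P, Kp = p_V / (p_S^2).
Substituting and setting equal to 0.189 atm^-1 gives a polynomial in X; the root in (0,1) is X = 0.611.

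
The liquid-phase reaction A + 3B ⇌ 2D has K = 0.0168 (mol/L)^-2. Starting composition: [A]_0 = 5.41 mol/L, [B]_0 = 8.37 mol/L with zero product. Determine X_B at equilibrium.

Let X = conversion of B; extent ξ = 8.37X/3 mol/L.
Concentrations: [A] = 5.41 − 2.79X; [B] = 8.37 − 8.37X; [D] = 5.58X.
K = [D]^2 / ([A] [B]^3).
Setting equal to 0.0168 and solving for X on (0,1) gives X = 0.457.

X = 0.457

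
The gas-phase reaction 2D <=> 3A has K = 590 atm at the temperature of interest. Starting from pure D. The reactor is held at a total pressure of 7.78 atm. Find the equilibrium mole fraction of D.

Basis: 1 mol D initially; let X = conversion of D. Extent ξ = 0.5X.
At extent ξ: n_D = 1 − X; n_A = 1.5X.
Total moles n_T = 1 + 0.5X.
Mole fractions y_i = n_i/n_T; K = p_A^3 / (p_D^2) with p_i = y_i·P.
Substituting and setting equal to 590 atm gives a polynomial in X; the root in (0,1) is X = 0.859.
Then n_D = 0.141, n_T = 1.43, so y_D = 0.098.

y_D = 0.098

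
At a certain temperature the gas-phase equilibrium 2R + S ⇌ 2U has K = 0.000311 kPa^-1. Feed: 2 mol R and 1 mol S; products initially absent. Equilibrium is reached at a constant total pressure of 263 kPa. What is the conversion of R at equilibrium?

Take 2 mol R as basis and let X be its fractional conversion, so ξ = X.
At extent ξ: n_R = 2 − 2X; n_S = 1 − X; n_U = 2X.
n_T = Σnᵢ = 3 − X.
With p_i = (n_i/n_T)P, K = p_U^2 / (p_R^2 p_S).
This yields a degree-3 equation in X; solving on (0,1), X = 0.136.

X = 0.136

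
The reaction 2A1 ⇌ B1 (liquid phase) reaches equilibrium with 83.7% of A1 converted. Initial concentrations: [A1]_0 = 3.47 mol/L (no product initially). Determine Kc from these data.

Let X = conversion of A1.
Concentrations: [A1] = 3.47 − 3.47X; [B1] = 1.74X.
At X = 0.837: [A1] = 0.566, [B1] = 1.45.
Kc = [B1] / ([A1]^2) = 4.54 L/mol.

Kc = 4.54 L/mol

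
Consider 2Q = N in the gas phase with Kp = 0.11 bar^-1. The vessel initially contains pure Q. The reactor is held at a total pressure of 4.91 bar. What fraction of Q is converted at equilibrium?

X = 0.437

Take 1 mol Q as basis and let X be its fractional conversion, so ξ = 0.5X.
At extent ξ: n_Q = 1 − X; n_N = 0.5X.
Summing: n_T = 1 − 0.5X.
y_i = n_i/n_T, p_i = y_i·P. Kp = p_N / (p_Q^2).
Equating to 0.11 bar^-1 and solving on 0 < X < 1: X = 0.437.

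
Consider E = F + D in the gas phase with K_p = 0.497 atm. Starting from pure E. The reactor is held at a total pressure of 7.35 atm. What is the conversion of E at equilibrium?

X = 0.252

Basis: 1 mol E initially; let X = conversion of E. Extent ξ = X.
Moles: n_E = 1 − X; n_F = X; n_D = X.
Summing: n_T = 1 + X.
y_i = n_i/n_T, p_i = y_i·P. K_p = p_F p_D / (p_E).
Substituting and setting equal to 0.497 atm gives a polynomial in X; the root in (0,1) is X = 0.252.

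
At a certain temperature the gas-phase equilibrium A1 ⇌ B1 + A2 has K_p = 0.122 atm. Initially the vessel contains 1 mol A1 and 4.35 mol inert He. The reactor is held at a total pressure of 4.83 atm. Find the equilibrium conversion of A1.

Basis: 1 mol A1 initially; let X = conversion of A1. Extent ξ = X.
Mole table: n_A1 = 1 − X; n_B1 = X; n_A2 = X; n_I = 4.35 (inert).
Summing: n_T = 5.35 + X.
Mole fractions y_i = n_i/n_T; K_p = p_B1 p_A2 / (p_A1) with p_i = y_i·P.
This yields a degree-2 equation in X; solving on (0,1), X = 0.313.

X = 0.313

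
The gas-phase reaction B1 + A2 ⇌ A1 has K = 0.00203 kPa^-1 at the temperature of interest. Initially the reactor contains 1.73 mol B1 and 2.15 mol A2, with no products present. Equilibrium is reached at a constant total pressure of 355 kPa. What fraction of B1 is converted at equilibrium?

Basis: 1.73 mol B1 initially; let X = conversion of B1. Extent ξ = 1.73X.
Moles: n_B1 = 1.73 − 1.73X; n_A2 = 2.15 − 1.73X; n_A1 = 1.73X.
Total moles n_T = 3.88 − 1.73X.
With p_i = (n_i/n_T)P, K = p_A1 / (p_B1 p_A2).
Substituting and setting equal to 0.00203 kPa^-1 gives a polynomial in X; the root in (0,1) is X = 0.263.

X = 0.263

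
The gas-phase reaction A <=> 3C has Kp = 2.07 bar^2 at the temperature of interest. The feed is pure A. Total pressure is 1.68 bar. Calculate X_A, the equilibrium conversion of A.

X = 0.373

Basis: 1 mol A initially; let X = conversion of A. Extent ξ = X.
At extent ξ: n_A = 1 − X; n_C = 3X.
Summing: n_T = 1 + 2X.
Mole fractions y_i = n_i/n_T; Kp = p_C^3 / (p_A) with p_i = y_i·P.
Equating to 2.07 bar^2 and solving on 0 < X < 1: X = 0.373.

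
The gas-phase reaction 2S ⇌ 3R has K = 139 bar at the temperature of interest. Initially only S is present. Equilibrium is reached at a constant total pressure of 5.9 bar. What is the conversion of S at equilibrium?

X = 0.779

Basis: 1 mol S initially; let X = conversion of S. Extent ξ = 0.5X.
Mole table: n_S = 1 − X; n_R = 1.5X.
n_T = Σnᵢ = 1 + 0.5X.
y_i = n_i/n_T, p_i = y_i·P. K = p_R^3 / (p_S^2).
This yields a degree-3 equation in X; solving on (0,1), X = 0.779.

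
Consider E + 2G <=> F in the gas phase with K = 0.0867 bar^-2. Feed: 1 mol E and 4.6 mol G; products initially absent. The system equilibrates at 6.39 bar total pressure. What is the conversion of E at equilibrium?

Take 1 mol E as basis and let X be its fractional conversion, so ξ = X.
At extent ξ: n_E = 1 − X; n_G = 4.6 − 2X; n_F = X.
Summing: n_T = 5.6 − 2X.
Mole fractions y_i = n_i/n_T; K = p_F / (p_E p_G^2) with p_i = y_i·P.
Setting this equal to 0.0867 bar^-2 and taking the physical root (0 < X < 1) gives X = 0.674.

X = 0.674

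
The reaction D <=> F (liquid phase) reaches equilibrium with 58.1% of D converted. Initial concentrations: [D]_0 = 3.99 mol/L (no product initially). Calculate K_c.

Let X = conversion of D.
Concentrations: [D] = 3.99 − 3.99X; [F] = 3.99X.
At X = 0.581: [D] = 1.67, [F] = 2.32.
K_c = [F] / ([D]) = 1.39.

K_c = 1.39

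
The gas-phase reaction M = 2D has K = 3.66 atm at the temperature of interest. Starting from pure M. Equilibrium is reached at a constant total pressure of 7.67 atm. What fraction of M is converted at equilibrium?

X = 0.326

Let X = conversion of M (basis 1 mol M); extent of reaction ξ = X.
Mole table: n_M = 1 − X; n_D = 2X.
Summing: n_T = 1 + X.
With p_i = (n_i/n_T)P, K = p_D^2 / (p_M).
Setting this equal to 3.66 atm and taking the physical root (0 < X < 1) gives X = 0.326.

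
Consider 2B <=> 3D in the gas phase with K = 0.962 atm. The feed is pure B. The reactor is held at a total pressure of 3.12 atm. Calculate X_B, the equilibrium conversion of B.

X = 0.355

Take 1 mol B as basis and let X be its fractional conversion, so ξ = 0.5X.
Mole table: n_B = 1 − X; n_D = 1.5X.
Summing: n_T = 1 + 0.5X.
Mole fractions y_i = n_i/n_T; K = p_D^3 / (p_B^2) with p_i = y_i·P.
Equating to 0.962 atm and solving on 0 < X < 1: X = 0.355.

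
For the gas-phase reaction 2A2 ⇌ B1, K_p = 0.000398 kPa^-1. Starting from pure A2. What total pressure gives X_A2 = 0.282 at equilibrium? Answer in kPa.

P = 590 kPa

Basis: 1 mol A2 initially; let X = conversion of A2. Extent ξ = 0.5X.
At extent ξ: n_A2 = 1 − X; n_B1 = 0.5X.
n_T = Σnᵢ = 1 − 0.5X.
K_p = p_B1 / (p_A2^2) with p_i = (n_i/n_T)·P.
At X = 0.282: the mole-fraction product g(X) = Π y_i^ν_i = 0.2349. Since K_p = g(X)·P^{-1}, P = (g/K_p)^(1/1) = (0.2349/0.000398)^(1/1) = 590 kPa.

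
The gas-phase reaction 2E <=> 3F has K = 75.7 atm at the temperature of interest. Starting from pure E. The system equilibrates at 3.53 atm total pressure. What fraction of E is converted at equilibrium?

Basis: 1 mol E initially; let X = conversion of E. Extent ξ = 0.5X.
Mole table: n_E = 1 − X; n_F = 1.5X.
Total moles n_T = 1 + 0.5X.
Mole fractions y_i = n_i/n_T; K = p_F^3 / (p_E^2) with p_i = y_i·P.
Substituting and setting equal to 75.7 atm gives a polynomial in X; the root in (0,1) is X = 0.772.

X = 0.772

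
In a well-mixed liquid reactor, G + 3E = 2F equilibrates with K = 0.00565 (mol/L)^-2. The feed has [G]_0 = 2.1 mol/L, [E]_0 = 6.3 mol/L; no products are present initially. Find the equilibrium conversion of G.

X = 0.238

Let X = conversion of G; extent ξ = 2.1·X mol/L.
Concentrations: [G] = 2.1 − 2.1X; [E] = 6.3 − 6.3X; [F] = 4.2X.
K = [F]^2 / ([G] [E]^3).
Equating to 0.00565 (mol/L)^-2: the physical root is X = 0.238.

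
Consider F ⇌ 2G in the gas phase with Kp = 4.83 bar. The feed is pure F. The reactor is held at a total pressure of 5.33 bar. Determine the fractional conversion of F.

X = 0.430

Basis: 1 mol F initially; let X = conversion of F. Extent ξ = X.
Mole table: n_F = 1 − X; n_G = 2X.
Total moles n_T = 1 + X.
With p_i = (n_i/n_T)P, Kp = p_G^2 / (p_F).
Setting this equal to 4.83 bar and taking the physical root (0 < X < 1) gives X = 0.430.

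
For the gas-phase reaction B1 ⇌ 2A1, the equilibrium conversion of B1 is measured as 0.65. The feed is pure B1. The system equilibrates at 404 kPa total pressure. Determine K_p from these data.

Take 1 mol B1 as basis and let X be its fractional conversion, so ξ = X.
Species balance: n_B1 = 1 − X; n_A1 = 2X.
Total moles n_T = 1 + X.
At X = 0.65: n_B1 = 0.35, n_A1 = 1.3, n_T = 1.65.
p_i = (n_i/n_T)·P. K_p = p_A1^2 / (p_B1) = 1.18e+03 kPa.

K_p = 1.18e+03 kPa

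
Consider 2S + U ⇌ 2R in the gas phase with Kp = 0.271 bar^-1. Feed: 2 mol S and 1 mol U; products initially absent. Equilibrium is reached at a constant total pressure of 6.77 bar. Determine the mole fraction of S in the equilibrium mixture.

y_S = 0.465

Let X = conversion of S (basis 2 mol S); extent of reaction ξ = X.
Mole table: n_S = 2 − 2X; n_U = 1 − X; n_R = 2X.
n_T = Σnᵢ = 3 − X.
Mole fractions y_i = n_i/n_T; Kp = p_R^2 / (p_S^2 p_U) with p_i = y_i·P.
Setting this equal to 0.271 bar^-1 and taking the physical root (0 < X < 1) gives X = 0.395.
Then n_S = 1.21, n_T = 2.61, so y_S = 0.465.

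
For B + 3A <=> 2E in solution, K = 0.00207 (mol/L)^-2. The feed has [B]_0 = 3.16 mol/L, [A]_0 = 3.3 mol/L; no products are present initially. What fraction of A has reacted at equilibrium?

Let X = conversion of A; extent ξ = 3.3X/3 mol/L.
Concentrations: [B] = 3.16 − 1.1X; [A] = 3.3 − 3.3X; [E] = 2.2X.
K = [E]^2 / ([B] [A]^3).
This equals 0.00207 at X = 0.164 (the root in 0 < X < 1).

X = 0.164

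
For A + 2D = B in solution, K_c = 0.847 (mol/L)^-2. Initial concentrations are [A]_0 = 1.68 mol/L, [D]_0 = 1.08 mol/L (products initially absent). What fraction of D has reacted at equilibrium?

Let X = conversion of D; extent ξ = 1.08X/2 mol/L.
Concentrations: [A] = 1.68 − 0.54X; [D] = 1.08 − 1.08X; [B] = 0.54X.
K_c = [B] / ([A] [D]^2).
This equals 0.847 at X = 0.539 (the root in 0 < X < 1).

X = 0.539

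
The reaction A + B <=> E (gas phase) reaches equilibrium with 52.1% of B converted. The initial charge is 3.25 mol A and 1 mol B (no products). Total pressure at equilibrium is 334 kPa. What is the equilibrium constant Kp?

Kp = 0.00445 kPa^-1

Take 1 mol B as basis and let X be its fractional conversion, so ξ = X.
At extent ξ: n_A = 3.25 − X; n_B = 1 − X; n_E = X.
Total moles n_T = 4.25 − X.
At X = 0.521: n_A = 2.73, n_B = 0.479, n_E = 0.521, n_T = 3.73.
p_i = (n_i/n_T)·P. Kp = p_E / (p_A p_B) = 0.00445 kPa^-1.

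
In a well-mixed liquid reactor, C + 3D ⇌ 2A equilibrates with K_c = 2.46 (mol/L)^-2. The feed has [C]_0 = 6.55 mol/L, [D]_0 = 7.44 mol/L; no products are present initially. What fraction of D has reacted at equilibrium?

X = 0.843

Let X = conversion of D; extent ξ = 7.44X/3 mol/L.
Concentrations: [C] = 6.55 − 2.48X; [D] = 7.44 − 7.44X; [A] = 4.96X.
K_c = [A]^2 / ([C] [D]^3).
Solving K_c = 2.46 for X ∈ (0,1): X = 0.843.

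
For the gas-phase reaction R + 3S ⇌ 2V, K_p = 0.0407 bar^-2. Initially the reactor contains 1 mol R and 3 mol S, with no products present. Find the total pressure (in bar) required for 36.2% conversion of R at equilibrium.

P = 5.56 bar

Take 1 mol R as basis and let X be its fractional conversion, so ξ = X.
Mole table: n_R = 1 − X; n_S = 3 − 3X; n_V = 2X.
n_T = Σnᵢ = 4 − 2X.
K_p = p_V^2 / (p_R p_S^3) with p_i = (n_i/n_T)·P.
At X = 0.362: the mole-fraction product g(X) = Π y_i^ν_i = 1.258. Since K_p = g(X)·P^{-2}, P = (g/K_p)^(1/2) = (1.258/0.0407)^(1/2) = 5.56 bar.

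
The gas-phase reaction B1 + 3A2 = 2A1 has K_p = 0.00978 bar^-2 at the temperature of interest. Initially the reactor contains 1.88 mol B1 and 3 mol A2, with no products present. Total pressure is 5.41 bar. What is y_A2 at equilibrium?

y_A2 = 0.510

Let X = conversion of A2 (basis 3 mol A2); extent of reaction ξ = X.
Mole table: n_B1 = 1.88 − X; n_A2 = 3 − 3X; n_A1 = 2X.
Total moles n_T = 4.88 − 2X.
y_i = n_i/n_T, p_i = y_i·P. K_p = p_A1^2 / (p_B1 p_A2^3).
Substituting and setting equal to 0.00978 bar^-2 gives a polynomial in X; the root in (0,1) is X = 0.259.
Then n_A2 = 2.22, n_T = 4.36, so y_A2 = 0.510.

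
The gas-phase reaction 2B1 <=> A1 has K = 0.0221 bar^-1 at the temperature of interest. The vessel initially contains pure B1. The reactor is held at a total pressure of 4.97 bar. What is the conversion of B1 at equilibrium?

Basis: 1 mol B1 initially; let X = conversion of B1. Extent ξ = 0.5X.
Moles: n_B1 = 1 − X; n_A1 = 0.5X.
Total moles n_T = 1 − 0.5X.
y_i = n_i/n_T, p_i = y_i·P. K = p_A1 / (p_B1^2).
Equating to 0.0221 bar^-1 and solving on 0 < X < 1: X = 0.166.

X = 0.166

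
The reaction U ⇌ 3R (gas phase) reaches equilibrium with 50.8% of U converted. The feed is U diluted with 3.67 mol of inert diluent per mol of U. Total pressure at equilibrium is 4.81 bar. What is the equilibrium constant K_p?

Let X = conversion of U (basis 1 mol U); extent of reaction ξ = X.
Moles: n_U = 1 − X; n_R = 3X; n_I = 3.67 (inert).
Summing: n_T = 4.67 + 2X.
At X = 0.508: n_U = 0.492, n_R = 1.52, n_T = 5.69.
p_i = (n_i/n_T)·P. K_p = p_R^3 / (p_U) = 5.15 bar^2.

K_p = 5.15 bar^2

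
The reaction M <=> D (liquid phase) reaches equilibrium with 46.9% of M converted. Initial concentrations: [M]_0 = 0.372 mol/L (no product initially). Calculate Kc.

Let X = conversion of M.
Concentrations: [M] = 0.372 − 0.372X; [D] = 0.372X.
At X = 0.469: [M] = 0.198, [D] = 0.174.
Kc = [D] / ([M]) = 0.883.

Kc = 0.883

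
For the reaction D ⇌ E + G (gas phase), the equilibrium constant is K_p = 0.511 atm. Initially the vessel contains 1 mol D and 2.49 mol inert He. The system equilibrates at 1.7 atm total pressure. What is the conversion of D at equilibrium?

X = 0.655

Let X = conversion of D (basis 1 mol D); extent of reaction ξ = X.
Mole table: n_D = 1 − X; n_E = X; n_G = X; n_I = 2.49 (inert).
n_T = Σnᵢ = 3.49 + X.
y_i = n_i/n_T, p_i = y_i·P. K_p = p_E p_G / (p_D).
This yields a degree-2 equation in X; solving on (0,1), X = 0.655.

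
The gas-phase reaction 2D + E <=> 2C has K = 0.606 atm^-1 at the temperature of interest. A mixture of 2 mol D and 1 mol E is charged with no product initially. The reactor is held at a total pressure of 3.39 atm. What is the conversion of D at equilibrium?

X = 0.407

Take 2 mol D as basis and let X be its fractional conversion, so ξ = X.
Moles: n_D = 2 − 2X; n_E = 1 − X; n_C = 2X.
Summing: n_T = 3 − X.
With p_i = (n_i/n_T)P, K = p_C^2 / (p_D^2 p_E).
Setting this equal to 0.606 atm^-1 and taking the physical root (0 < X < 1) gives X = 0.407.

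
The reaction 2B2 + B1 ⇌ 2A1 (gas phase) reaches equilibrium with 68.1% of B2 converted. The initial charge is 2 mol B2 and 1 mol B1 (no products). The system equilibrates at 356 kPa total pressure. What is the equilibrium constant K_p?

Take 2 mol B2 as basis and let X be its fractional conversion, so ξ = X.
Mole table: n_B2 = 2 − 2X; n_B1 = 1 − X; n_A1 = 2X.
Summing: n_T = 3 − X.
At X = 0.681: n_B2 = 0.638, n_B1 = 0.319, n_A1 = 1.36, n_T = 2.32.
p_i = (n_i/n_T)·P. K_p = p_A1^2 / (p_B2^2 p_B1) = 0.0931 kPa^-1.

K_p = 0.0931 kPa^-1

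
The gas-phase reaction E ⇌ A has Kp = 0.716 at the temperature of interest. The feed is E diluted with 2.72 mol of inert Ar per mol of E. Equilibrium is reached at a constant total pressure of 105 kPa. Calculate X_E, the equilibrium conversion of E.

Take 1 mol E as basis and let X be its fractional conversion, so ξ = X.
Moles: n_E = 1 − X; n_A = X; n_I = 2.72 (inert).
n_T stays at 3.72 (no change in mole number).
Mole fractions y_i = n_i/n_T; Kp = p_A / (p_E) with p_i = y_i·P.
Equating to 0.716 and solving on 0 < X < 1: X = 0.417.

X = 0.417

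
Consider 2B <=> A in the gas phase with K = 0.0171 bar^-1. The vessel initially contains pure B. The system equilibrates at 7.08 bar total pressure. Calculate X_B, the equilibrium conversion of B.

X = 0.179

Basis: 1 mol B initially; let X = conversion of B. Extent ξ = 0.5X.
Species balance: n_B = 1 − X; n_A = 0.5X.
Total moles n_T = 1 − 0.5X.
With p_i = (n_i/n_T)P, K = p_A / (p_B^2).
Substituting and setting equal to 0.0171 bar^-1 gives a polynomial in X; the root in (0,1) is X = 0.179.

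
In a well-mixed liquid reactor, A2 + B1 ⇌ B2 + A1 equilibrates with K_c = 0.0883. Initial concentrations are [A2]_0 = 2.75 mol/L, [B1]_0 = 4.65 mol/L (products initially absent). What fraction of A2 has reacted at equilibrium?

X = 0.295

Let X = conversion of A2; extent ξ = 2.75·X mol/L.
Concentrations: [A2] = 2.75 − 2.75X; [B1] = 4.65 − 2.75X; [B2] = 2.75X; [A1] = 2.75X.
K_c = [B2] [A1] / ([A2] [B1]).
This equals 0.0883 at X = 0.295 (the root in 0 < X < 1).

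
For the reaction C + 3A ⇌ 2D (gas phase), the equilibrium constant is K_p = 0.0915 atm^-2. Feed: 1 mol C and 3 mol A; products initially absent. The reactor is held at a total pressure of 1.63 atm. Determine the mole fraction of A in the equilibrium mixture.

Let X = conversion of C (basis 1 mol C); extent of reaction ξ = X.
Mole table: n_C = 1 − X; n_A = 3 − 3X; n_D = 2X.
Total moles n_T = 4 − 2X.
y_i = n_i/n_T, p_i = y_i·P. K_p = p_D^2 / (p_C p_A^3).
This yields a degree-4 equation in X; solving on (0,1), X = 0.219.
Then n_A = 2.34, n_T = 3.56, so y_A = 0.658.

y_A = 0.658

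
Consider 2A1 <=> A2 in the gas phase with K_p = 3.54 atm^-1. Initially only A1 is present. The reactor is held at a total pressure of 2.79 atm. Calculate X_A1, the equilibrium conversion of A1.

Let X = conversion of A1 (basis 1 mol A1); extent of reaction ξ = 0.5X.
Moles: n_A1 = 1 − X; n_A2 = 0.5X.
n_T = Σnᵢ = 1 − 0.5X.
Mole fractions y_i = n_i/n_T; K_p = p_A2 / (p_A1^2) with p_i = y_i·P.
This yields a degree-2 equation in X; solving on (0,1), X = 0.843.

X = 0.843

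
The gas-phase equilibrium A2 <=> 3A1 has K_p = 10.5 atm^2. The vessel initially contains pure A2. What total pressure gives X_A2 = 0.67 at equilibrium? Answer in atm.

Let X = conversion of A2 (basis 1 mol A2); extent of reaction ξ = X.
Mole table: n_A2 = 1 − X; n_A1 = 3X.
n_T = Σnᵢ = 1 + 2X.
K_p = p_A1^3 / (p_A2) with p_i = (n_i/n_T)·P.
At X = 0.67: the mole-fraction product g(X) = Π y_i^ν_i = 4.494. Since K_p = g(X)·P^{2}, P = (K_p/g)^(1/2) = (10.5/4.494)^(1/2) = 1.53 atm.

P = 1.53 atm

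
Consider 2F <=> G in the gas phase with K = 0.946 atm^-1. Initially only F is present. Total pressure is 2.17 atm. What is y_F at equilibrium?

y_F = 0.496

Take 1 mol F as basis and let X be its fractional conversion, so ξ = 0.5X.
Species balance: n_F = 1 − X; n_G = 0.5X.
n_T = Σnᵢ = 1 − 0.5X.
Mole fractions y_i = n_i/n_T; K = p_G / (p_F^2) with p_i = y_i·P.
Equating to 0.946 atm^-1 and solving on 0 < X < 1: X = 0.671.
Then n_F = 0.329, n_T = 0.665, so y_F = 0.496.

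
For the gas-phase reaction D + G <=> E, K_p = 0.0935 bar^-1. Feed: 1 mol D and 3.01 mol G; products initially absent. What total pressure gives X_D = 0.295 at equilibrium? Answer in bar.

Basis: 1 mol D initially; let X = conversion of D. Extent ξ = X.
At extent ξ: n_D = 1 − X; n_G = 3.01 − X; n_E = X.
n_T = Σnᵢ = 4.01 − X.
K_p = p_E / (p_D p_G) with p_i = (n_i/n_T)·P.
At X = 0.295: the mole-fraction product g(X) = Π y_i^ν_i = 0.5726. Since K_p = g(X)·P^{-1}, P = (g/K_p)^(1/1) = (0.5726/0.0935)^(1/1) = 6.12 bar.

P = 6.12 bar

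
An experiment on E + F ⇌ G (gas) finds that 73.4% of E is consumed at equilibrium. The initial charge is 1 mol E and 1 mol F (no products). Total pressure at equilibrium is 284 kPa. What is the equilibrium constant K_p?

K_p = 0.0462 kPa^-1

Basis: 1 mol E initially; let X = conversion of E. Extent ξ = X.
At extent ξ: n_E = 1 − X; n_F = 1 − X; n_G = X.
n_T = Σnᵢ = 2 − X.
At X = 0.734: n_E = 0.266, n_F = 0.266, n_G = 0.734, n_T = 1.27.
p_i = (n_i/n_T)·P. K_p = p_G / (p_E p_F) = 0.0462 kPa^-1.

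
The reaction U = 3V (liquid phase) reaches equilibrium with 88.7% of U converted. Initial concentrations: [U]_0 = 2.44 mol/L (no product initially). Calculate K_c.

Let X = conversion of U.
Concentrations: [U] = 2.44 − 2.44X; [V] = 7.32X.
At X = 0.887: [U] = 0.276, [V] = 6.49.
K_c = [V]^3 / ([U]) = 993 (mol/L)^2.

K_c = 993 (mol/L)^2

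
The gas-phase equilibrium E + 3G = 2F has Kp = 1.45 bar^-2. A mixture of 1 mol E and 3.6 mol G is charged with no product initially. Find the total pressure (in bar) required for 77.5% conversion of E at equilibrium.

P = 5.75 bar

Take 1 mol E as basis and let X be its fractional conversion, so ξ = X.
Species balance: n_E = 1 − X; n_G = 3.6 − 3X; n_F = 2X.
Summing: n_T = 4.6 − 2X.
Kp = p_F^2 / (p_E p_G^3) with p_i = (n_i/n_T)·P.
At X = 0.775: the mole-fraction product g(X) = Π y_i^ν_i = 47.92. Since Kp = g(X)·P^{-2}, P = (g/Kp)^(1/2) = (47.92/1.45)^(1/2) = 5.75 bar.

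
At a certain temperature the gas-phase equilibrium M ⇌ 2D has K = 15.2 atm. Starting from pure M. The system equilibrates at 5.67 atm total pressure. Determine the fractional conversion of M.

Let X = conversion of M (basis 1 mol M); extent of reaction ξ = X.
Mole table: n_M = 1 − X; n_D = 2X.
Total moles n_T = 1 + X.
With p_i = (n_i/n_T)P, K = p_D^2 / (p_M).
Setting this equal to 15.2 atm and taking the physical root (0 < X < 1) gives X = 0.633.

X = 0.633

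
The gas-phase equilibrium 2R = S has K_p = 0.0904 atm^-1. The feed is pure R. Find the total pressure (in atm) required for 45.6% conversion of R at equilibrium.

Basis: 1 mol R initially; let X = conversion of R. Extent ξ = 0.5X.
Mole table: n_R = 1 − X; n_S = 0.5X.
Total moles n_T = 1 − 0.5X.
K_p = p_S / (p_R^2) with p_i = (n_i/n_T)·P.
At X = 0.456: the mole-fraction product g(X) = Π y_i^ν_i = 0.5948. Since K_p = g(X)·P^{-1}, P = (g/K_p)^(1/1) = (0.5948/0.0904)^(1/1) = 6.58 atm.

P = 6.58 atm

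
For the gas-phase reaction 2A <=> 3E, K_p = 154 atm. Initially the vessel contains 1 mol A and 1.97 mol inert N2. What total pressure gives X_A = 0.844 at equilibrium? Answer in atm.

P = 6.27 atm

Take 1 mol A as basis and let X be its fractional conversion, so ξ = 0.5X.
Moles: n_A = 1 − X; n_E = 1.5X; n_I = 1.97 (inert).
n_T = Σnᵢ = 2.97 + 0.5X.
K_p = p_E^3 / (p_A^2) with p_i = (n_i/n_T)·P.
At X = 0.844: the mole-fraction product g(X) = Π y_i^ν_i = 24.58. Since K_p = g(X)·P^{1}, P = (K_p/g)^(1/1) = (154/24.58)^(1/1) = 6.27 atm.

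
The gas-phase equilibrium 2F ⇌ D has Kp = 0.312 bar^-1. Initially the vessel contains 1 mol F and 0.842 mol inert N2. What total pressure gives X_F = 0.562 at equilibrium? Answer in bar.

Basis: 1 mol F initially; let X = conversion of F. Extent ξ = 0.5X.
Species balance: n_F = 1 − X; n_D = 0.5X; n_I = 0.842 (inert).
n_T = Σnᵢ = 1.84 − 0.5X.
Kp = p_D / (p_F^2) with p_i = (n_i/n_T)·P.
At X = 0.562: the mole-fraction product g(X) = Π y_i^ν_i = 2.286. Since Kp = g(X)·P^{-1}, P = (g/Kp)^(1/1) = (2.286/0.312)^(1/1) = 7.33 bar.

P = 7.33 bar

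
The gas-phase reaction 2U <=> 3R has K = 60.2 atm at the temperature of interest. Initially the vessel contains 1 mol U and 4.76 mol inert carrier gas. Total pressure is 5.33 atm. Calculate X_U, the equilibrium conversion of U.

X = 0.833

Take 1 mol U as basis and let X be its fractional conversion, so ξ = 0.5X.
Mole table: n_U = 1 − X; n_R = 1.5X; n_I = 4.76 (inert).
n_T = Σnᵢ = 5.76 + 0.5X.
With p_i = (n_i/n_T)P, K = p_R^3 / (p_U^2).
This yields a degree-3 equation in X; solving on (0,1), X = 0.833.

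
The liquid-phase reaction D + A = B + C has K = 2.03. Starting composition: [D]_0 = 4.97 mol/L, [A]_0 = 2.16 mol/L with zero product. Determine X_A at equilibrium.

Let X = conversion of A; extent ξ = 2.16·X mol/L.
Concentrations: [D] = 4.97 − 2.16X; [A] = 2.16 − 2.16X; [B] = 2.16X; [C] = 2.16X.
K = [B] [C] / ([D] [A]).
Solving K = 2.03 for X ∈ (0,1): X = 0.794.

X = 0.794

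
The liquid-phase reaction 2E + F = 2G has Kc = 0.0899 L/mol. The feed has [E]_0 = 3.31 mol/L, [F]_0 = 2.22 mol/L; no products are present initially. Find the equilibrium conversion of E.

Let X = conversion of E; extent ξ = 3.31X/2 mol/L.
Concentrations: [E] = 3.31 − 3.31X; [F] = 2.22 − 1.66X; [G] = 3.31X.
Kc = [G]^2 / ([E]^2 [F]).
Solving Kc = 0.0899 for X ∈ (0,1): X = 0.284.

X = 0.284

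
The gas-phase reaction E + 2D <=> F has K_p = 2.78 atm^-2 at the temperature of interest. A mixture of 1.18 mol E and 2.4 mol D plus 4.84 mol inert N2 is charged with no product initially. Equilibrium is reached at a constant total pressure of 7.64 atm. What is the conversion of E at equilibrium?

Let X = conversion of E (basis 1.18 mol E); extent of reaction ξ = 1.18X.
Mole table: n_E = 1.18 − 1.18X; n_D = 2.4 − 2.36X; n_F = 1.18X; n_I = 4.84 (inert).
Total moles n_T = 8.42 − 2.36X.
With p_i = (n_i/n_T)P, K_p = p_F / (p_E p_D^2).
Substituting and setting equal to 2.78 atm^-2 gives a polynomial in X; the root in (0,1) is X = 0.684.

X = 0.684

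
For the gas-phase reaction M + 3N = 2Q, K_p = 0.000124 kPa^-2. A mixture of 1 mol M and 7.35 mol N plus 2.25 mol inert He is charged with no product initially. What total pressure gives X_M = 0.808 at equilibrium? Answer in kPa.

Take 1 mol M as basis and let X be its fractional conversion, so ξ = X.
Species balance: n_M = 1 − X; n_N = 7.35 − 3X; n_Q = 2X; n_I = 2.25 (inert).
n_T = Σnᵢ = 10.6 − 2X.
K_p = p_Q^2 / (p_M p_N^3) with p_i = (n_i/n_T)·P.
At X = 0.808: the mole-fraction product g(X) = Π y_i^ν_i = 9.184. Since K_p = g(X)·P^{-2}, P = (g/K_p)^(1/2) = (9.184/0.000124)^(1/2) = 272 kPa.

P = 272 kPa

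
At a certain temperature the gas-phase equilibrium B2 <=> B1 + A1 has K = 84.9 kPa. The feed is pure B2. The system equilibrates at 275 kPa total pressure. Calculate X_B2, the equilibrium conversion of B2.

X = 0.486

Let X = conversion of B2 (basis 1 mol B2); extent of reaction ξ = X.
Moles: n_B2 = 1 − X; n_B1 = X; n_A1 = X.
n_T = Σnᵢ = 1 + X.
Mole fractions y_i = n_i/n_T; K = p_B1 p_A1 / (p_B2) with p_i = y_i·P.
Substituting and setting equal to 84.9 kPa gives a polynomial in X; the root in (0,1) is X = 0.486.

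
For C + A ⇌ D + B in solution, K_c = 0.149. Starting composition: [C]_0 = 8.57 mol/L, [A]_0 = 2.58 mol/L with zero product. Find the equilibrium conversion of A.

Let X = conversion of A; extent ξ = 2.58·X mol/L.
Concentrations: [C] = 8.57 − 2.58X; [A] = 2.58 − 2.58X; [D] = 2.58X; [B] = 2.58X.
K_c = [D] [B] / ([C] [A]).
This equals 0.149 at X = 0.473 (the root in 0 < X < 1).

X = 0.473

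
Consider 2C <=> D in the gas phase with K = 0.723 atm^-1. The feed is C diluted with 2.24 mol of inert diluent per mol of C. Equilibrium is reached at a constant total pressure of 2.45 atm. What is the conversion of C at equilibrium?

X = 0.408

Take 1 mol C as basis and let X be its fractional conversion, so ξ = 0.5X.
Mole table: n_C = 1 − X; n_D = 0.5X; n_I = 2.24 (inert).
Total moles n_T = 3.24 − 0.5X.
With p_i = (n_i/n_T)P, K = p_D / (p_C^2).
Setting this equal to 0.723 atm^-1 and taking the physical root (0 < X < 1) gives X = 0.408.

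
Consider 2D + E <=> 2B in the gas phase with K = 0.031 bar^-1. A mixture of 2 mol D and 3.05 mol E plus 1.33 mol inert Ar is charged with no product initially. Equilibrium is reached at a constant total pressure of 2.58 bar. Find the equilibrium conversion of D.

Take 2 mol D as basis and let X be its fractional conversion, so ξ = X.
Mole table: n_D = 2 − 2X; n_E = 3.05 − X; n_B = 2X; n_I = 1.33 (inert).
n_T = Σnᵢ = 6.38 − X.
y_i = n_i/n_T, p_i = y_i·P. K = p_B^2 / (p_D^2 p_E).
Equating to 0.031 bar^-1 and solving on 0 < X < 1: X = 0.162.

X = 0.162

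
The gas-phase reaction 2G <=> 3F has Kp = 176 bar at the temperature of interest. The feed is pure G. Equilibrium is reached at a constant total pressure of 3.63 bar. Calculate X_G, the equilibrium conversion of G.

Basis: 1 mol G initially; let X = conversion of G. Extent ξ = 0.5X.
Mole table: n_G = 1 − X; n_F = 1.5X.
Total moles n_T = 1 + 0.5X.
y_i = n_i/n_T, p_i = y_i·P. Kp = p_F^3 / (p_G^2).
Equating to 176 bar and solving on 0 < X < 1: X = 0.832.

X = 0.832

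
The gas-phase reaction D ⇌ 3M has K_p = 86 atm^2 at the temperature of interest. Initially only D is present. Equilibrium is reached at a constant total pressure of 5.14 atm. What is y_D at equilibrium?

Let X = conversion of D (basis 1 mol D); extent of reaction ξ = X.
Mole table: n_D = 1 − X; n_M = 3X.
n_T = Σnᵢ = 1 + 2X.
y_i = n_i/n_T, p_i = y_i·P. K_p = p_M^3 / (p_D).
Substituting and setting equal to 86 atm^2 gives a polynomial in X; the root in (0,1) is X = 0.614.
Then n_D = 0.386, n_T = 2.23, so y_D = 0.173.

y_D = 0.173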